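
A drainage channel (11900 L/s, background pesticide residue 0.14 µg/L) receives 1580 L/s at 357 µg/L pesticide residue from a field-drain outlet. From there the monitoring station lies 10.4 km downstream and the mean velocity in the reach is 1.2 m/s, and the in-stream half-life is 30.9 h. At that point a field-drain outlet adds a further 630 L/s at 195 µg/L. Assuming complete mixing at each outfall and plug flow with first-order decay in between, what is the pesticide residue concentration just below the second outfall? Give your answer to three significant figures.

Flow-weighted average: C = (11900·0.1400 + 1580·357.0) / 13480 = 565700/13480 = 41.97 µg/L; combined flow 13480 L/s.
Travel time t = 10.4·1000 / 1.2 = 8667 s = 2.407 h.
Half-life 30.9 h → k = ln 2 / 30.9 = 0.02243 h⁻¹ = 0.5384 d⁻¹.
After decay, C = 41.97 × e^(−kt) = 41.97 × 0.9474 = 39.76 µg/L.
At the second outfall, C = (13480·39.76 + 630.0·195.0) / (13480 + 630.0) = 46.69 µg/L.

46.7 µg/L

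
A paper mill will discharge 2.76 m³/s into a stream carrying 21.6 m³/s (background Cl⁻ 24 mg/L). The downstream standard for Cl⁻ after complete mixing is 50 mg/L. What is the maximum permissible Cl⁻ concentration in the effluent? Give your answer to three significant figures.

253 mg/L

At the limit, (Qr·Cr + Qe·Cₑ)/(Qr + Qe) = 50:
Cₑ = (24.36·50 − 21.60·24.00) / 2.760 = 253.5 mg/L.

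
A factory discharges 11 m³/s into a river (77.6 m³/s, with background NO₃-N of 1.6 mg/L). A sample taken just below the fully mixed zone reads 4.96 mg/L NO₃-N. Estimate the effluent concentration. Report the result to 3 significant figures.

Mass balance: 77.60·1.600 + 11.00·Cₑ = 88.60·4.960
→ Cₑ = (88.60·4.960 − 77.60·1.600) / 11.00 = 28.66 mg/L.

28.7 mg/L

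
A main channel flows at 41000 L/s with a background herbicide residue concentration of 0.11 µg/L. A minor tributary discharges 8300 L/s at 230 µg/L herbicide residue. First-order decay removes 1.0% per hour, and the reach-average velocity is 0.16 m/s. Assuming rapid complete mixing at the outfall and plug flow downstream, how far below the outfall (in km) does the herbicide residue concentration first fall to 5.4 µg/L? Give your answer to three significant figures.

113 km

Mixed concentration C = ΣQC/ΣQ = (41000·0.1100 + 8300·230.0) / 49300 = 1914000/49300 = 38.81 µg/L.
1.0%/h lost → k = −ln(1 − 0.01) = 0.01005 h⁻¹.
Set 38.81·exp(−k·t) = 5.4 → t = ln(38.81/5.4)/k = 706500 s = 196.2 h.
Distance = v·t = 0.16·706500 = 113000 m = 113.0 km.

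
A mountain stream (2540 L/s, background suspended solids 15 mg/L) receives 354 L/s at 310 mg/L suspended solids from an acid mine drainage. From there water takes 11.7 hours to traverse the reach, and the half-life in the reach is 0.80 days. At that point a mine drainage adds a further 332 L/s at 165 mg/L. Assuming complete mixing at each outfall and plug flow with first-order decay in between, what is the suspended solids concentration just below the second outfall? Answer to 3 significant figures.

47.0 mg/L

Flow-weighted average: C = (2540·15.00 + 354.0·310.0) / 2894 = 147800/2894 = 51.09 mg/L; combined flow 2894 L/s.
Half-life 0.80 d → k = ln 2 / 0.80 = 0.8664 d⁻¹.
After decay, C = 51.09 × e^(−kt) = 51.09 × 0.6555 = 33.49 mg/L.
Second outfall: C = (2894·33.49 + 332.0·165.0)/3226 = 47.02 mg/L.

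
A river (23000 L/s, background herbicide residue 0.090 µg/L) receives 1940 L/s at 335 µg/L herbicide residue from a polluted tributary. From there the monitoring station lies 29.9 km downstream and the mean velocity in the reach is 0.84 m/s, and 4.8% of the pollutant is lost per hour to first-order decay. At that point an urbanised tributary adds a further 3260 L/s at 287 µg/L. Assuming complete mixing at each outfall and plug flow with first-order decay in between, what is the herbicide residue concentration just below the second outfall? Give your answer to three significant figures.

47.4 µg/L

Flow-weighted average: C = (23000·0.09000 + 1940·335.0) / 24940 = 652000/24940 = 26.14 µg/L; combined flow 24940 L/s.
Travel time t = 29.9·1000 / 0.84 = 35600 s = 9.888 h.
4.8%/h lost → k = −ln(1 − 0.048) = 0.04919 h⁻¹.
Decay over the reach: 26.14·exp(−kt) = 26.14·0.6149 = 16.07 µg/L.
At the second outfall, C = (24940·16.07 + 3260·287.0) / (24940 + 3260) = 47.39 µg/L.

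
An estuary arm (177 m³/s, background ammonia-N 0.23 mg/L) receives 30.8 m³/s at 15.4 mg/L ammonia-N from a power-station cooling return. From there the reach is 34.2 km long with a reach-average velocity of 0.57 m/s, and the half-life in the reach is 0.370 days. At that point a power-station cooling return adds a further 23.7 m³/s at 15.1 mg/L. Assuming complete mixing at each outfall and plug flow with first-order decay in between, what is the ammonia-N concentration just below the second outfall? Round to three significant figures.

Mixed concentration C = ΣQC/ΣQ = (177.0·0.2300 + 30.80·15.40) / 207.8 = 515.0/207.8 = 2.478 mg/L; combined flow 207.8 m³/s.
Travel time t = 34.2·1000 / 0.57 = 60000 s = 16.67 h.
Half-life 0.370 d → k = ln 2 / 0.370 = 1.873 d⁻¹.
After decay, C = 2.478 × e^(−kt) = 2.478 × 0.2723 = 0.6748 mg/L.
Second outfall: C = (207.8·0.6748 + 23.70·15.10)/231.5 = 2.152 mg/L.

2.15 mg/L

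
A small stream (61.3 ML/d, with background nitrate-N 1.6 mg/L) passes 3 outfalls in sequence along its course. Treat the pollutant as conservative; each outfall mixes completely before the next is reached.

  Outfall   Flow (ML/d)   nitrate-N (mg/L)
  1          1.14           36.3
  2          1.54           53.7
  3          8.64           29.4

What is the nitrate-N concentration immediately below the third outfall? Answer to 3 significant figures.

6.56 mg/L

Outfall 1: combined Q = 62.44 ML/d; C = (61.30·1.600 + 1.140·36.30)/62.44 = 2.234 mg/L.
Outfall 2: combined Q = 63.98 ML/d; C = (62.44·2.234 + 1.540·53.70)/63.98 = 3.472 mg/L.
Outfall 3: combined Q = 72.62 ML/d; C = (63.98·3.472 + 8.640·29.40)/72.62 = 6.557 mg/L.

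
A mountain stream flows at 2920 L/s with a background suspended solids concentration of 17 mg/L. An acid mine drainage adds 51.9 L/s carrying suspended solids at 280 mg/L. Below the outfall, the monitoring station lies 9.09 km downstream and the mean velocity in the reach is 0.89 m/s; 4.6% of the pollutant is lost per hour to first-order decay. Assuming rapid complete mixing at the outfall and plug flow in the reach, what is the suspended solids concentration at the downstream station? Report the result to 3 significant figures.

18.9 mg/L

After mixing, C = (2920·17.00 + 51.90·280.0) / 2972 = 64170/2972 = 21.59 mg/L.
Travel time t = 9.09·1000 / 0.89 = 10210 s = 2.837 h.
4.6%/h lost → k = −ln(1 − 0.046) = 0.04709 h⁻¹.
Decay over the reach: 21.59·exp(−kt) = 21.59·0.8749 = 18.89 mg/L.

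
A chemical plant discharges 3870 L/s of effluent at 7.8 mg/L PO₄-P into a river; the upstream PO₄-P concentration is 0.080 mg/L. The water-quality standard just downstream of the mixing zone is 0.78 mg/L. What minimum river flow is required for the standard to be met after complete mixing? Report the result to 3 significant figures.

Set C_mix = 0.78: (Q·0.08000 + 3870·7.800) / (Q + 3870) = 0.78
→ Q = 3870·(7.800 − 0.78)/(0.78 − 0.08000) = 38810 L/s.

38800 L/s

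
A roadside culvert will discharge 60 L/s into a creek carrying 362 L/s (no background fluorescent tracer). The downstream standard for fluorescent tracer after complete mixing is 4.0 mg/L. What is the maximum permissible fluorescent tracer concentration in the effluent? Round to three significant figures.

28.1 mg/L

At the limit, (Qr·Cr + Qe·Cₑ)/(Qr + Qe) = 4.0:
Cₑ = (422.0·4.0 − 362.0·0) / 60.00 = 28.13 mg/L.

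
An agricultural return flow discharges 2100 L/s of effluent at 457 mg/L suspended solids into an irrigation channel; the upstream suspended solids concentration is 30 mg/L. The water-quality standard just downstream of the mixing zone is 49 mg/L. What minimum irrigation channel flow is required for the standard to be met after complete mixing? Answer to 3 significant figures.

45100 L/s

Set C_mix = 49: (Q·30.00 + 2100·457.0) / (Q + 2100) = 49
→ Q = 2100·(457.0 − 49)/(49 − 30.00) = 45090 L/s.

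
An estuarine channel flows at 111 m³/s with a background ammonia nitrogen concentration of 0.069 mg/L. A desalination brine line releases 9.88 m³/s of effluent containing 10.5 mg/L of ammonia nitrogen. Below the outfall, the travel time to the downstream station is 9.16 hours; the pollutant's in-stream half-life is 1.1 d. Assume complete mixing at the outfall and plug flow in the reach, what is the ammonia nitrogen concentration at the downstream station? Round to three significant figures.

Mixed concentration C = ΣQC/ΣQ = (111.0·0.06900 + 9.880·10.50) / 120.9 = 111.4/120.9 = 0.9216 mg/L.
Half-life 1.1 d → k = ln 2 / 1.1 = 0.6301 d⁻¹.
Applying C = C₀e^(−kt): 0.9216 × 0.7862 = 0.7246 mg/L.

0.725 mg/L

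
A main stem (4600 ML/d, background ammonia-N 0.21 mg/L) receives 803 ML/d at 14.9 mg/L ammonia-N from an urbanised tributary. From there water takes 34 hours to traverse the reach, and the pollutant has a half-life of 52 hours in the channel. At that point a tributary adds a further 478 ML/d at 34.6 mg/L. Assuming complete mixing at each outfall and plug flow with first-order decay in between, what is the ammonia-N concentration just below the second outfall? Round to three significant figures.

Mixed concentration C = ΣQC/ΣQ = (4600·0.2100 + 803.0·14.90) / 5403 = 12930/5403 = 2.393 mg/L; combined flow 5403 ML/d.
Half-life 52 h → k = ln 2 / 52 = 0.01333 h⁻¹ = 0.3199 d⁻¹.
Applying C = C₀e^(−kt): 2.393 × 0.6356 = 1.521 mg/L.
Second outfall: C = (5403·1.521 + 478.0·34.60)/5881 = 4.210 mg/L.

4.21 mg/L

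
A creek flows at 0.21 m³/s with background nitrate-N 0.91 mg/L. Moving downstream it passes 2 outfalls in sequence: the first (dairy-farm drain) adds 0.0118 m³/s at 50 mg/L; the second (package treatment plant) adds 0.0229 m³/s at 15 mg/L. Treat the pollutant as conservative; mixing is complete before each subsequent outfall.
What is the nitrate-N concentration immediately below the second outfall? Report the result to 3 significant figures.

4.60 mg/L

Below outfall 1: Q → 0.2218 m³/s, C = (0.2100·0.9100 + 0.01180·50.00)/0.2218 = 3.522 mg/L.
Below outfall 2: Q → 0.2447 m³/s, C = (0.2218·3.522 + 0.02290·15.00)/0.2447 = 4.596 mg/L.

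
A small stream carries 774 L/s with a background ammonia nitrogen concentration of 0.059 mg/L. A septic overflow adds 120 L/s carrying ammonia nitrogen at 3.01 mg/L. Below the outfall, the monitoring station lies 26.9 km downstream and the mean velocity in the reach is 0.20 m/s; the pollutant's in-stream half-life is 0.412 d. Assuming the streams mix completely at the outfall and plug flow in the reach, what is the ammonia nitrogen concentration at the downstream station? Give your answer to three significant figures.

0.0332 mg/L

Mixed concentration C = ΣQC/ΣQ = (774.0·0.05900 + 120.0·3.010) / 894.0 = 406.9/894.0 = 0.4551 mg/L.
Travel time t = 26.9·1000 / 0.20 = 134500 s = 37.36 h.
Half-life 0.412 d → k = ln 2 / 0.412 = 1.682 d⁻¹.
First-order decay: C = 0.4551·exp(−k·t) = 0.4551·0.07288 = 0.03317 mg/L.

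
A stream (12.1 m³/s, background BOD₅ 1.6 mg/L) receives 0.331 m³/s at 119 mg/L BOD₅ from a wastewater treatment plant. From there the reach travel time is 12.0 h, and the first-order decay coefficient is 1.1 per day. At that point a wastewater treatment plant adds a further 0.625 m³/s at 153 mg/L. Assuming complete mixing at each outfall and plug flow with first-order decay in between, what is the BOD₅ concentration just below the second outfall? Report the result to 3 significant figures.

9.92 mg/L

Mass balance: C = (12.10·1.600 + 0.3310·119.0) / 12.43 = 58.75/12.43 = 4.726 mg/L; combined flow 12.43 m³/s.
Decay over the reach: 4.726·exp(−kt) = 4.726·0.5769 = 2.727 mg/L.
Second outfall: C = (12.43·2.727 + 0.6250·153.0)/13.06 = 9.920 mg/L.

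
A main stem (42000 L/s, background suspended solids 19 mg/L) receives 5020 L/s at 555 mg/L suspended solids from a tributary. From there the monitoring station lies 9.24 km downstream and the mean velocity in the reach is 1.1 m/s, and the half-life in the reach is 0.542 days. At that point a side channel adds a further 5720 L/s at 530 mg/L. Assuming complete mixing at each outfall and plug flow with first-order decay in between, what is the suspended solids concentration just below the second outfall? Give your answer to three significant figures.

117 mg/L

Flow-weighted average: C = (42000·19.00 + 5020·555.0) / 47020 = 3584000/47020 = 76.23 mg/L; combined flow 47020 L/s.
Travel time t = 9.24·1000 / 1.1 = 8400 s = 2.333 h.
Half-life 0.542 d → k = ln 2 / 0.542 = 1.279 d⁻¹.
After decay, C = 76.23 × e^(−kt) = 76.23 × 0.8831 = 67.31 mg/L.
At the second outfall, C = (47020·67.31 + 5720·530.0) / (47020 + 5720) = 117.5 mg/L.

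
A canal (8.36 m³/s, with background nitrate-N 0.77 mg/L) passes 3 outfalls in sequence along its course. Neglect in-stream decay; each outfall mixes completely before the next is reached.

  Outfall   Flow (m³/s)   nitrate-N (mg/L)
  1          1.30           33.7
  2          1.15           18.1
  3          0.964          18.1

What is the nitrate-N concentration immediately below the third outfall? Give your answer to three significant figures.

7.52 mg/L

After outfall 1: Q = 8.360 + 1.300 = 9.660 m³/s; C = (8.360·0.7700 + 1.300·33.70)/9.660 = 5.202 mg/L.
After outfall 2: Q = 9.660 + 1.150 = 10.81 m³/s; C = (9.660·5.202 + 1.150·18.10)/10.81 = 6.574 mg/L.
After outfall 3: Q = 10.81 + 0.9640 = 11.77 m³/s; C = (10.81·6.574 + 0.9640·18.10)/11.77 = 7.517 mg/L.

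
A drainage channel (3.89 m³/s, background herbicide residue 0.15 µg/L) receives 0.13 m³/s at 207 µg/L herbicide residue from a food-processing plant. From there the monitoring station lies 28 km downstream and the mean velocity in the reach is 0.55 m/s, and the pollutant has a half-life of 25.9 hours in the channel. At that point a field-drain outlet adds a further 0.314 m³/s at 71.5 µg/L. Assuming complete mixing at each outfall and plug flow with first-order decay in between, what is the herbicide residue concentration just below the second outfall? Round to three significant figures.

After mixing, C = (3.890·0.1500 + 0.1300·207.0) / 4.020 = 27.49/4.020 = 6.839 µg/L; combined flow 4.020 m³/s.
Travel time t = 28·1000 / 0.55 = 50910 s = 14.14 h.
Half-life 25.9 h → k = ln 2 / 25.9 = 0.02676 h⁻¹ = 0.6423 d⁻¹.
Decay over the reach: 6.839·exp(−kt) = 6.839·0.6849 = 4.684 µg/L.
At the second outfall, C = (4.020·4.684 + 0.3140·71.50) / (4.020 + 0.3140) = 9.525 µg/L.

9.53 µg/L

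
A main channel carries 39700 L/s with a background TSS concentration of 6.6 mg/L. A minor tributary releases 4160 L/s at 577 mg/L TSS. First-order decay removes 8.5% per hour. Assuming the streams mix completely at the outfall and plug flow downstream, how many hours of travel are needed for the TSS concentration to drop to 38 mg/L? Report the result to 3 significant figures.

Conservation of mass: C = (39700·6.600 + 4160·577.0) / 43860 = 2662000/43860 = 60.70 mg/L.
8.5%/h lost → k = −ln(1 − 0.085) = 0.08883 h⁻¹.
60.70·exp(−k·t) = 38 → t = ln(60.70/38)/k = 18980 s = 5.273 h.

5.27 h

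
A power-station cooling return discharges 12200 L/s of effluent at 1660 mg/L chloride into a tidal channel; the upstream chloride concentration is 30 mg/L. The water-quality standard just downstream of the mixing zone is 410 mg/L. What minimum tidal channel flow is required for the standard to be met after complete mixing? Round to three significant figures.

40100 L/s

Set C_mix = 410: (Q·30.00 + 12200·1660) / (Q + 12200) = 410
→ Q = 12200·(1660 − 410)/(410 − 30.00) = 40130 L/s.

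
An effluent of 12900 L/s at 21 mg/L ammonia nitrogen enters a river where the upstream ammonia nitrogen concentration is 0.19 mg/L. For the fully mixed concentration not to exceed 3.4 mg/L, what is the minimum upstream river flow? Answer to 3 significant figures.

70700 L/s

Set C_mix = 3.4: (Q·0.1900 + 12900·21.00) / (Q + 12900) = 3.4
→ Q = 12900·(21.00 − 3.4)/(3.4 − 0.1900) = 70730 L/s.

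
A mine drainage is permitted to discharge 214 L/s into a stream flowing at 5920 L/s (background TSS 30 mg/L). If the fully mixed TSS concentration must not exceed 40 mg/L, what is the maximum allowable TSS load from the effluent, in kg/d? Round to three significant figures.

5850 kg/d

Mass balance at the limit: 5920·30.00 + 214.0·Cₑ = 6134·40 → Cₑ = 316.6 mg/L.
214.0 L/s = 0.2140 m³/s. Load = 0.2140 m³/s × 316.6 g/m³ × 86 400 s/d = 5854 kg/d.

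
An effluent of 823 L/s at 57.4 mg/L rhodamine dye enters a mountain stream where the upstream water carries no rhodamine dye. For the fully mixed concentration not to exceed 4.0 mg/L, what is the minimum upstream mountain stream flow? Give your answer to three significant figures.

Set C_mix = 4.0: (Q·0 + 823.0·57.40) / (Q + 823.0) = 4.0
→ Q = 823.0·(57.40 − 4.0)/(4.0 − 0) = 10990 L/s.

11000 L/s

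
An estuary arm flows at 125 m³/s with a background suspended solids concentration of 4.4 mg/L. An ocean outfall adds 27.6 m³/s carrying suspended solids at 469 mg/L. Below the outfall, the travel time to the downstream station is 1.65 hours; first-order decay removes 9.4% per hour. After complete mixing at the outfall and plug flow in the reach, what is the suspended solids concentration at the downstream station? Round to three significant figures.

After mixing, C = (125.0·4.400 + 27.60·469.0) / 152.6 = 13490/152.6 = 88.43 mg/L.
9.4%/h lost → k = −ln(1 − 0.094) = 0.09872 h⁻¹.
Decay over the reach: 88.43·exp(−kt) = 88.43·0.8497 = 75.14 mg/L.

75.1 mg/L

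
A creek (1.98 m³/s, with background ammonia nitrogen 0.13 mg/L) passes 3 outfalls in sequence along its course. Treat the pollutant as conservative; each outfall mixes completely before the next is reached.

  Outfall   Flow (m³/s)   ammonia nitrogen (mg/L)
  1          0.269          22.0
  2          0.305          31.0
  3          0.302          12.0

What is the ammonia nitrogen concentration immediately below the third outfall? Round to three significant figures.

6.74 mg/L

Below outfall 1: Q → 2.249 m³/s, C = (1.980·0.1300 + 0.2690·22.00)/2.249 = 2.746 mg/L.
Below outfall 2: Q → 2.554 m³/s, C = (2.249·2.746 + 0.3050·31.00)/2.554 = 6.120 mg/L.
Below outfall 3: Q → 2.856 m³/s, C = (2.554·6.120 + 0.3020·12.00)/2.856 = 6.742 mg/L.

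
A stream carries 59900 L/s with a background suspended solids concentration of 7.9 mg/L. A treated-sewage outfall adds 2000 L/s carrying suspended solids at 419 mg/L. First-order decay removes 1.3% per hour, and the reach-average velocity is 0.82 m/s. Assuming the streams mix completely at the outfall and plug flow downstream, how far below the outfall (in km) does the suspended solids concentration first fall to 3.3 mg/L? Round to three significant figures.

419 km

Flow-weighted average: C = (59900·7.900 + 2000·419.0) / 61900 = 1311000/61900 = 21.18 mg/L.
1.3%/h lost → k = −ln(1 − 0.013) = 0.01309 h⁻¹.
Set 21.18·exp(−k·t) = 3.3 → t = ln(21.18/3.3)/k = 511500 s = 142.1 h.
Distance = v·t = 0.82·511500 = 419400 m = 419.4 km.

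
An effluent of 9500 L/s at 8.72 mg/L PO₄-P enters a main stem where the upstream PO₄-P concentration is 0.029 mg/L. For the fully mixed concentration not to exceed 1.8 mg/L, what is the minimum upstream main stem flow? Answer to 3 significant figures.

37100 L/s

Set C_mix = 1.8: (Q·0.02900 + 9500·8.720) / (Q + 9500) = 1.8
→ Q = 9500·(8.720 − 1.8)/(1.8 − 0.02900) = 37120 L/s.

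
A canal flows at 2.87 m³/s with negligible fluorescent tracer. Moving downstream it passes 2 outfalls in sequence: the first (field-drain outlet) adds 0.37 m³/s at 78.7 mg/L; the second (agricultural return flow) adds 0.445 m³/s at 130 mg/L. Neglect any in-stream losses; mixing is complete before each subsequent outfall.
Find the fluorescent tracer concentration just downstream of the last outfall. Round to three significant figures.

Outfall 1: combined Q = 3.240 m³/s; C = (2.870·0 + 0.3700·78.70)/3.240 = 8.987 mg/L.
Outfall 2: combined Q = 3.685 m³/s; C = (3.240·8.987 + 0.4450·130.0)/3.685 = 23.60 mg/L.

23.6 mg/L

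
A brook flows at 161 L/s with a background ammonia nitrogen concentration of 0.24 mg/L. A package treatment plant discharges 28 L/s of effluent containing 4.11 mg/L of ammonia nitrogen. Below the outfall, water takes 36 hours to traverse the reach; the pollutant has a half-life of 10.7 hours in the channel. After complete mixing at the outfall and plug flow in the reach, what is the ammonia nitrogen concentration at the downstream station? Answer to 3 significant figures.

0.0790 mg/L

After mixing, C = (161.0·0.2400 + 28.00·4.110) / 189.0 = 153.7/189.0 = 0.8133 mg/L.
Half-life 10.7 h → k = ln 2 / 10.7 = 0.06478 h⁻¹ = 1.555 d⁻¹.
After decay, C = 0.8133 × e^(−kt) = 0.8133 × 0.09709 = 0.07897 mg/L.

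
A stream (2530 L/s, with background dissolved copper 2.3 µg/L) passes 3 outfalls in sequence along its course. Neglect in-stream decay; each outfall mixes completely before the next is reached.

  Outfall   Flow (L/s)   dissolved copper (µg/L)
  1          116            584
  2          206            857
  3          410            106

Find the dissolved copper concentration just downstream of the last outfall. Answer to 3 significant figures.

90.0 µg/L

Outfall 1: combined Q = 2646 L/s; C = (2530·2.300 + 116.0·584.0)/2646 = 27.80 µg/L.
Outfall 2: combined Q = 2852 L/s; C = (2646·27.80 + 206.0·857.0)/2852 = 87.69 µg/L.
Outfall 3: combined Q = 3262 L/s; C = (2852·87.69 + 410.0·106.0)/3262 = 90.00 µg/L.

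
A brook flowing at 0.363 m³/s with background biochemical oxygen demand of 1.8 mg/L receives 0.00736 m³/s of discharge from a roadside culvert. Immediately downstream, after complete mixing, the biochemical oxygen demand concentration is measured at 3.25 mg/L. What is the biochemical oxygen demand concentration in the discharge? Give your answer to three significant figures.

Mass balance: 0.3630·1.800 + 0.007360·Cₑ = 0.3704·3.250
→ Cₑ = (0.3704·3.250 − 0.3630·1.800) / 0.007360 = 74.76 mg/L.

74.8 mg/L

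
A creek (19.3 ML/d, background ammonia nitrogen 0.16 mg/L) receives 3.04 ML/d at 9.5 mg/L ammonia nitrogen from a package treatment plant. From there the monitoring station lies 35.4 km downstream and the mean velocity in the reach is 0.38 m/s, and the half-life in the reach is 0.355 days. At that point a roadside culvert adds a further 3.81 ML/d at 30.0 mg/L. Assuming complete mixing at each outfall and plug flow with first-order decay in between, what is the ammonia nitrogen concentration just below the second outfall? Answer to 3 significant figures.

Mass balance: C = (19.30·0.1600 + 3.040·9.500) / 22.34 = 31.97/22.34 = 1.431 mg/L; combined flow 22.34 ML/d.
Travel time t = 35.4·1000 / 0.38 = 93160 s = 25.88 h.
Half-life 0.355 d → k = ln 2 / 0.355 = 1.953 d⁻¹.
Decay over the reach: 1.431·exp(−kt) = 1.431·0.1218 = 0.1743 mg/L.
At the second outfall, C = (22.34·0.1743 + 3.810·30.00) / (22.34 + 3.810) = 4.520 mg/L.

4.52 mg/L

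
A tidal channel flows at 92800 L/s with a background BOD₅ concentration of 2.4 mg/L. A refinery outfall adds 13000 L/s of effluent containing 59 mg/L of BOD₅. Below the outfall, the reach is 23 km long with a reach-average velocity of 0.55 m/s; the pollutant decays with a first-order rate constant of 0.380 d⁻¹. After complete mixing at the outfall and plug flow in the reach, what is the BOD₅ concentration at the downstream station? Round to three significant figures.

7.78 mg/L

Conservation of mass: C = (92800·2.400 + 13000·59.00) / 105800 = 989700/105800 = 9.355 mg/L.
Travel time t = 23·1000 / 0.55 = 41820 s = 11.62 h.
Applying C = C₀e^(−kt): 9.355 × 0.8320 = 7.783 mg/L.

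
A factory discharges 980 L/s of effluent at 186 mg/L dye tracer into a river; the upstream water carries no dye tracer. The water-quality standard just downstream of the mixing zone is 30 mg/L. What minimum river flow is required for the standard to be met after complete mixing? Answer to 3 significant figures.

Set C_mix = 30: (Q·0 + 980.0·186.0) / (Q + 980.0) = 30
→ Q = 980.0·(186.0 − 30)/(30 − 0) = 5096 L/s.

5100 L/s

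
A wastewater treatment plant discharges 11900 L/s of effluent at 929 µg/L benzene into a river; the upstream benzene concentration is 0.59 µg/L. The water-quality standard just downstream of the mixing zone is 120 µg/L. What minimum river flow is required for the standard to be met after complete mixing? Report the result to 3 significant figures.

Set C_mix = 120: (Q·0.5900 + 11900·929.0) / (Q + 11900) = 120
→ Q = 11900·(929.0 − 120)/(120 − 0.5900) = 80620 L/s.

80600 L/s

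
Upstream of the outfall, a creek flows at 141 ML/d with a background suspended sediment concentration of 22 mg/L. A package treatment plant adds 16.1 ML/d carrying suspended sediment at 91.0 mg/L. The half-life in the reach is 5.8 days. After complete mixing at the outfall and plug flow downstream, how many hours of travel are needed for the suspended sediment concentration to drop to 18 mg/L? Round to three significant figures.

After mixing, C = (141.0·22.00 + 16.10·91.00) / 157.1 = 4567/157.1 = 29.07 mg/L.
Half-life 5.8 d → k = ln 2 / 5.8 = 0.1195 d⁻¹.
29.07·exp(−k·t) = 18 → t = ln(29.07/18)/k = 346600 s = 96.27 h.

96.3 h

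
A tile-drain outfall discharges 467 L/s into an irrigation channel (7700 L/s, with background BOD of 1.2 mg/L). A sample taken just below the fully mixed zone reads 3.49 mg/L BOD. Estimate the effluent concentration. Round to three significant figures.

41.2 mg/L

Mass balance: 7700·1.200 + 467.0·Cₑ = 8167·3.490
→ Cₑ = (8167·3.490 − 7700·1.200) / 467.0 = 41.25 mg/L.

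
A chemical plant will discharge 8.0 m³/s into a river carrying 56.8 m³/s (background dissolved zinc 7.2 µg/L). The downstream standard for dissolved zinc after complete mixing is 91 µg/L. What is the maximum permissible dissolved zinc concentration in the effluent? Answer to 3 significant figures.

At the limit, (Qr·Cr + Qe·Cₑ)/(Qr + Qe) = 91:
Cₑ = (64.80·91 − 56.80·7.200) / 8.000 = 686.0 µg/L.

686 µg/L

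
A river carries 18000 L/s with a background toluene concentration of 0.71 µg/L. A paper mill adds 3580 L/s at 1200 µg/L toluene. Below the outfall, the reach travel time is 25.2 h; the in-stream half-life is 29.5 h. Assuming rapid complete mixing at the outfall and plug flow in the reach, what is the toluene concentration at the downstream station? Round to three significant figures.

After mixing, C = (18000·0.7100 + 3580·1200) / 21580 = 4309000/21580 = 199.7 µg/L.
Half-life 29.5 h → k = ln 2 / 29.5 = 0.02350 h⁻¹ = 0.5639 d⁻¹.
Applying C = C₀e^(−kt): 199.7 × 0.5532 = 110.4 µg/L.

110 µg/L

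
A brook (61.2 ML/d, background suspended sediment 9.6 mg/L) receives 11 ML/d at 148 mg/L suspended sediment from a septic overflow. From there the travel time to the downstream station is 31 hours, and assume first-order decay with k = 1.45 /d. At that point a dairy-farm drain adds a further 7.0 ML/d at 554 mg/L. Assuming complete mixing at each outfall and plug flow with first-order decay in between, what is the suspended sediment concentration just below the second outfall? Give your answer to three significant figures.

Mass balance: C = (61.20·9.600 + 11.00·148.0) / 72.20 = 2216/72.20 = 30.69 mg/L; combined flow 72.20 ML/d.
Applying C = C₀e^(−kt): 30.69 × 0.1537 = 4.716 mg/L.
Second outfall: C = (72.20·4.716 + 7.000·554.0)/79.20 = 53.26 mg/L.

53.3 mg/L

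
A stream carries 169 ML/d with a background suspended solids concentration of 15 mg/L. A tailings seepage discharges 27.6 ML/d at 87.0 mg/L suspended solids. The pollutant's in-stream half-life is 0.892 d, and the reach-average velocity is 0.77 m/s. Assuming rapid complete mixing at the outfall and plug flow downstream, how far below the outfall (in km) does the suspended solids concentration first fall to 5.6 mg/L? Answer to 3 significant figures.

128 km

Conservation of mass: C = (169.0·15.00 + 27.60·87.00) / 196.6 = 4936/196.6 = 25.11 mg/L.
Half-life 0.892 d → k = ln 2 / 0.892 = 0.7771 d⁻¹.
Set 25.11·exp(−k·t) = 5.6 → t = ln(25.11/5.6)/k = 166800 s = 46.34 h.
Distance = v·t = 0.77·166800 = 128500 m = 128.5 km.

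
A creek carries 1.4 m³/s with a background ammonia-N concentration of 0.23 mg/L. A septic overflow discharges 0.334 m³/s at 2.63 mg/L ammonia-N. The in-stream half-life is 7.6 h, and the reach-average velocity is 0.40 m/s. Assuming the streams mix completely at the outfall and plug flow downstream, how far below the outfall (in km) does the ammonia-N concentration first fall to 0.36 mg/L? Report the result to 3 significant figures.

Conservation of mass: C = (1.400·0.2300 + 0.3340·2.630) / 1.734 = 1.200/1.734 = 0.6923 mg/L.
Half-life 7.6 h → k = ln 2 / 7.6 = 0.09120 h⁻¹ = 2.189 d⁻¹.
Set 0.6923·exp(−k·t) = 0.36 → t = ln(0.6923/0.36)/k = 25810 s = 7.170 h.
Distance = v·t = 0.40·25810 = 10320 m = 10.32 km.

10.3 km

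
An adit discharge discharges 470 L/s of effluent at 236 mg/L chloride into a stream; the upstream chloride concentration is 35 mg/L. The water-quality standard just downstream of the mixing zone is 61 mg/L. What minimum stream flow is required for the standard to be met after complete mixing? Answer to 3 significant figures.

3160 L/s

Set C_mix = 61: (Q·35.00 + 470.0·236.0) / (Q + 470.0) = 61
→ Q = 470.0·(236.0 − 61)/(61 − 35.00) = 3163 L/s.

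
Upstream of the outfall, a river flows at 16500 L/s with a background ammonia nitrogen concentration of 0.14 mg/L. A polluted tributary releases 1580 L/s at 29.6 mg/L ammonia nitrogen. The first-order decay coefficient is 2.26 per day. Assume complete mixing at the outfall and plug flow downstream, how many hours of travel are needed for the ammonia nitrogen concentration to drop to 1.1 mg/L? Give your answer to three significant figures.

9.59 h

Flow-weighted average: C = (16500·0.1400 + 1580·29.60) / 18080 = 49080/18080 = 2.714 mg/L.
2.714·exp(−k·t) = 1.1 → t = ln(2.714/1.1)/k = 34530 s = 9.593 h.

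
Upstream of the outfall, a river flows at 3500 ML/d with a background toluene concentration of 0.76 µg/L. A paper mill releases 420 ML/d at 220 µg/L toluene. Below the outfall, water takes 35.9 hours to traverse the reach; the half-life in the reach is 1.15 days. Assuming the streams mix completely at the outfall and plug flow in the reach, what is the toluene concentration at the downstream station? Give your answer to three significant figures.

9.84 µg/L

After mixing, C = (3500·0.7600 + 420.0·220.0) / 3920 = 95060/3920 = 24.25 µg/L.
Half-life 1.15 d → k = ln 2 / 1.15 = 0.6027 d⁻¹.
After decay, C = 24.25 × e^(−kt) = 24.25 × 0.4059 = 9.844 µg/L.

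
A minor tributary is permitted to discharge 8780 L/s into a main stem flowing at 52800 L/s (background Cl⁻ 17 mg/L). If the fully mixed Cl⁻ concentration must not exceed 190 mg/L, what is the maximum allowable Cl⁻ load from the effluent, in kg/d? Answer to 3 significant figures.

933000 kg/d

Mass balance at the limit: 52800·17.00 + 8780·Cₑ = 61580·190 → Cₑ = 1230 mg/L.
8780 L/s = 8.780 m³/s. Load = 8.780 m³/s × 1230 g/m³ × 86 400 s/d = 933300 kg/d.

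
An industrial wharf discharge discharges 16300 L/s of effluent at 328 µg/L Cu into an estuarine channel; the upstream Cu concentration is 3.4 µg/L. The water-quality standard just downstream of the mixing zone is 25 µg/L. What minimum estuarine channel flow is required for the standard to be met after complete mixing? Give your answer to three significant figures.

Set C_mix = 25: (Q·3.400 + 16300·328.0) / (Q + 16300) = 25
→ Q = 16300·(328.0 − 25)/(25 − 3.400) = 228700 L/s.

229000 L/s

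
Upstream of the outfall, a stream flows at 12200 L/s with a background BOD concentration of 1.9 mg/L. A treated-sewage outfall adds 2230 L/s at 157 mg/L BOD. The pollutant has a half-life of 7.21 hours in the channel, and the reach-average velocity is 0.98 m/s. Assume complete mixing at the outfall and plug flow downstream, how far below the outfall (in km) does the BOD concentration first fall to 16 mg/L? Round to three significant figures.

17.6 km

After mixing, C = (12200·1.900 + 2230·157.0) / 14430 = 373300/14430 = 25.87 mg/L.
Half-life 7.21 h → k = ln 2 / 7.21 = 0.09614 h⁻¹ = 2.307 d⁻¹.
Set 25.87·exp(−k·t) = 16 → t = ln(25.87/16)/k = 17990 s = 4.998 h.
Distance = v·t = 0.98·17990 = 17630 m = 17.63 km.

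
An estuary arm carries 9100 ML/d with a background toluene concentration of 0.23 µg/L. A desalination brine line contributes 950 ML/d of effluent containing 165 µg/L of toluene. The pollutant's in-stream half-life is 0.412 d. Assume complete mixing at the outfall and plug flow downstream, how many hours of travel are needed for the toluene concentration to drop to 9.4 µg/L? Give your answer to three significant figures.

After mixing, C = (9100·0.2300 + 950.0·165.0) / 10050 = 158800/10050 = 15.81 µg/L.
Half-life 0.412 d → k = ln 2 / 0.412 = 1.682 d⁻¹.
15.81·exp(−k·t) = 9.4 → t = ln(15.81/9.4)/k = 26690 s = 7.413 h.

7.41 h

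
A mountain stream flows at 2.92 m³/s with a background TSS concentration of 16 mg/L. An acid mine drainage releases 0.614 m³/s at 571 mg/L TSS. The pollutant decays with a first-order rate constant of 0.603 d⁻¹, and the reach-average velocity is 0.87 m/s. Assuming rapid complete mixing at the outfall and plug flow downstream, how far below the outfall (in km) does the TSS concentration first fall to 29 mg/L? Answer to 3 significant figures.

After mixing, C = (2.920·16.00 + 0.6140·571.0) / 3.534 = 397.3/3.534 = 112.4 mg/L.
Set 112.4·exp(−k·t) = 29 → t = ln(112.4/29)/k = 194100 s = 53.93 h.
Distance = v·t = 0.87·194100 = 168900 m = 168.9 km.

169 km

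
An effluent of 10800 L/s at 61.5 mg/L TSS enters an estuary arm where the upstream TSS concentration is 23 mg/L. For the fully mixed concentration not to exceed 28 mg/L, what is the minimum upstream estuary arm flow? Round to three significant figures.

72400 L/s

Set C_mix = 28: (Q·23.00 + 10800·61.50) / (Q + 10800) = 28
→ Q = 10800·(61.50 − 28)/(28 − 23.00) = 72360 L/s.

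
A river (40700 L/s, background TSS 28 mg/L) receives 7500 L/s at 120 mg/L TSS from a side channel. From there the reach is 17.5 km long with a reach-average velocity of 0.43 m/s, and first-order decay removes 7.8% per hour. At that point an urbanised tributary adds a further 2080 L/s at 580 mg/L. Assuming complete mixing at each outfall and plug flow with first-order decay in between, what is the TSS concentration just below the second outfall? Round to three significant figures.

After mixing, C = (40700·28.00 + 7500·120.0) / 48200 = 2040000/48200 = 42.32 mg/L; combined flow 48200 L/s.
Travel time t = 17.5·1000 / 0.43 = 40700 s = 11.30 h.
7.8%/h lost → k = −ln(1 − 0.078) = 0.08121 h⁻¹.
Decay over the reach: 42.32·exp(−kt) = 42.32·0.3993 = 16.90 mg/L.
Second outfall: C = (48200·16.90 + 2080·580.0)/50280 = 40.19 mg/L.

40.2 mg/L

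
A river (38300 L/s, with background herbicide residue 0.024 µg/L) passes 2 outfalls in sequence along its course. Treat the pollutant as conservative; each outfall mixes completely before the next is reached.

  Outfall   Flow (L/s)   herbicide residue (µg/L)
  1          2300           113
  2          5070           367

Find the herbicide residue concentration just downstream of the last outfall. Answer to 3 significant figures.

After outfall 1: Q = 38300 + 2300 = 40600 L/s; C = (38300·0.02400 + 2300·113.0)/40600 = 6.424 µg/L.
After outfall 2: Q = 40600 + 5070 = 45670 L/s; C = (40600·6.424 + 5070·367.0)/45670 = 46.45 µg/L.

46.5 µg/L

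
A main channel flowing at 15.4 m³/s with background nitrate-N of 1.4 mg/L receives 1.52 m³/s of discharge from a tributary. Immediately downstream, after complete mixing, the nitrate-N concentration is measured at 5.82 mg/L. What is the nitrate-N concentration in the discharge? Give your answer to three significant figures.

50.6 mg/L

Mass balance: 15.40·1.400 + 1.520·Cₑ = 16.92·5.820
→ Cₑ = (16.92·5.820 − 15.40·1.400) / 1.520 = 50.60 mg/L.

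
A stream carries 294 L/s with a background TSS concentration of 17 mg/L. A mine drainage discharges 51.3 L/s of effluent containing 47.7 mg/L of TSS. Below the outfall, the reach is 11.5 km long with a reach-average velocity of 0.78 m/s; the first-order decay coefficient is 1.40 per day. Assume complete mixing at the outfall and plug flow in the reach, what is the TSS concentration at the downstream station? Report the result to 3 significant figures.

17.0 mg/L

Mixed concentration C = ΣQC/ΣQ = (294.0·17.00 + 51.30·47.70) / 345.3 = 7445/345.3 = 21.56 mg/L.
Travel time t = 11.5·1000 / 0.78 = 14740 s = 4.095 h.
First-order decay: C = 21.56·exp(−k·t) = 21.56·0.7875 = 16.98 mg/L.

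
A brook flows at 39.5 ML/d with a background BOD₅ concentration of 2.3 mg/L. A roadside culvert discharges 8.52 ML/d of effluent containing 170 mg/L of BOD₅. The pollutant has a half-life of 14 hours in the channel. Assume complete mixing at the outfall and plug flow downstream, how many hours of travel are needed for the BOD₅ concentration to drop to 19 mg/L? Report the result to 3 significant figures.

10.6 h

Conservation of mass: C = (39.50·2.300 + 8.520·170.0) / 48.02 = 1539/48.02 = 32.05 mg/L.
Half-life 14 h → k = ln 2 / 14 = 0.04951 h⁻¹ = 1.188 d⁻¹.
32.05·exp(−k·t) = 19 → t = ln(32.05/19)/k = 38030 s = 10.56 h.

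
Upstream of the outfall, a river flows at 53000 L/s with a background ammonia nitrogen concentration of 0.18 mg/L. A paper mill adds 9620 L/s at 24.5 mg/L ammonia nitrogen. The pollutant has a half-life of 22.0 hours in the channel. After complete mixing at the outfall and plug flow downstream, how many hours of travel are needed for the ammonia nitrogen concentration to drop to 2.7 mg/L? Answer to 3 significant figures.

After mixing, C = (53000·0.1800 + 9620·24.50) / 62620 = 245200/62620 = 3.916 mg/L.
Half-life 22.0 h → k = ln 2 / 22.0 = 0.03151 h⁻¹ = 0.7562 d⁻¹.
3.916·exp(−k·t) = 2.7 → t = ln(3.916/2.7)/k = 42490 s = 11.80 h.

11.8 h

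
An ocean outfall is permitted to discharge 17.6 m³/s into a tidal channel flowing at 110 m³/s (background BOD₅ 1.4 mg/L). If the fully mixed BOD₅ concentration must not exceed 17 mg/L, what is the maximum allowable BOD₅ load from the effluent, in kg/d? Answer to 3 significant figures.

174000 kg/d

Mass balance at the limit: 110.0·1.400 + 17.60·Cₑ = 127.6·17 → Cₑ = 114.5 mg/L.
Load = 17.60 m³/s × 114.5 g/m³ × 86 400 s/d = 174100 kg/d.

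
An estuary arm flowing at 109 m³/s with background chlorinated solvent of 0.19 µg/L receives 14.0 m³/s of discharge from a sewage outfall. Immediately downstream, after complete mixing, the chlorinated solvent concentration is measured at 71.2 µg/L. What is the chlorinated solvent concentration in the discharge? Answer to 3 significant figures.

624 µg/L

Mass balance: 109.0·0.1900 + 14.00·Cₑ = 123.0·71.20
→ Cₑ = (123.0·71.20 − 109.0·0.1900) / 14.00 = 624.1 µg/L.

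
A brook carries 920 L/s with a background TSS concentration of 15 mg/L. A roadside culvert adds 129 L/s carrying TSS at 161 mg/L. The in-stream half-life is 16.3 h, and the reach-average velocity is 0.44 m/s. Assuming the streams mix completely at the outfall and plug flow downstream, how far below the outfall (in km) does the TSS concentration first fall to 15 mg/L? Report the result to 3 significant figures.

Mixed concentration C = ΣQC/ΣQ = (920.0·15.00 + 129.0·161.0) / 1049 = 34570/1049 = 32.95 mg/L.
Half-life 16.3 h → k = ln 2 / 16.3 = 0.04252 h⁻¹ = 1.021 d⁻¹.
Set 32.95·exp(−k·t) = 15 → t = ln(32.95/15)/k = 66630 s = 18.51 h.
Distance = v·t = 0.44·66630 = 29320 m = 29.32 km.

29.3 km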